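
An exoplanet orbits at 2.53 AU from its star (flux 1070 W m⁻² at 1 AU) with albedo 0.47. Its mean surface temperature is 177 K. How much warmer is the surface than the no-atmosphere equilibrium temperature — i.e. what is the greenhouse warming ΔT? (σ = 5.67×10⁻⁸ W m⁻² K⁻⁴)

S = 1070/2.53² = 167.2 W m⁻².
T_eq = [S(1−A)/(4σ)]^(1/4) = [167.2×0.53/(4×5.67×10⁻⁸)]^(1/4) = 140.6 K.
ΔT = T_surf − T_eq = 177 − 140.6.

ΔT ≈ 36.4 K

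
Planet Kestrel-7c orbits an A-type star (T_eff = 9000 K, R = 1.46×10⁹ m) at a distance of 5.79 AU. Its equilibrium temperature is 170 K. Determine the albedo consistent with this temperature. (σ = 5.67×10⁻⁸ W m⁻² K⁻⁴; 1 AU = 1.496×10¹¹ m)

A ≈ 0.82

d = 5.79 AU = 8.66×10¹¹ m.
L = 4πR_⋆²σT_⋆⁴ = 4π(1.46×10⁹)² × 5.67×10⁻⁸ × (9000)⁴ = 9.96×10²⁷ W.
S = L/(4πd²) = 1060 W m⁻².
From T_eq⁴ = S(1−A)/(4σ): 1−A = 4σT_eq⁴/S.
1−A = 4 × 5.67×10⁻⁸ × (170)⁴ / 1060 = 0.179.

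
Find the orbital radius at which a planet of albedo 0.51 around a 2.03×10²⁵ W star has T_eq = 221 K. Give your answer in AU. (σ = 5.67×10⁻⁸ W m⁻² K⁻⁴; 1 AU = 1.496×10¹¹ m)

d ≈ 0.256 AU

From T_eq⁴ = L(1−A)/(16πσd²): d = √[L(1−A)/(16πσT_eq⁴)].
d = √[2.03×10²⁵ × 0.49 / (16π × 5.67×10⁻⁸ × (221)⁴)] = 3.83×10¹⁰ m = 0.256 AU.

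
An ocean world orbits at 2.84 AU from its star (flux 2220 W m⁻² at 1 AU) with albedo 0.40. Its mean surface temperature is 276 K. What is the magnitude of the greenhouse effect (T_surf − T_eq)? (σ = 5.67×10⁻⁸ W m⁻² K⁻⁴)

S = 2220/2.84² = 275.2 W m⁻².
T_eq = [S(1−A)/(4σ)]^(1/4) = [275.2×0.60/(4×5.67×10⁻⁸)]^(1/4) = 164.3 K.
ΔT = T_surf − T_eq = 276 − 164.3.

ΔT ≈ 111.7 K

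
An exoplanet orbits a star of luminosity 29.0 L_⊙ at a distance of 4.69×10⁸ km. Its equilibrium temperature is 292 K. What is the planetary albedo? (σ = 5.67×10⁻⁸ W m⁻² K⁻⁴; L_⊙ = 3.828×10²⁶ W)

d = 4.69×10⁸ km = 4.69×10¹¹ m.
L = 29.0 × 3.828×10²⁶ = 1.11×10²⁸ W.
Flux: S = L/(4πd²) = 1.11×10²⁸/(4π×(4.69×10¹¹)²) = 4020 W m⁻².
From T_eq⁴ = S(1−A)/(4σ): 1−A = 4σT_eq⁴/S.
1−A = 4 × 5.67×10⁻⁸ × (292)⁴ / 4020 = 0.411.

A ≈ 0.59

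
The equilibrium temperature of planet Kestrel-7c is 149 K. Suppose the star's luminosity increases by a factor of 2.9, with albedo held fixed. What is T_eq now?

T_eq ≈ 194 K

T_eq ∝ L^(1/4) · d^(−1/2).
T′ = 149 × 2.9^(1/4) = 194 K.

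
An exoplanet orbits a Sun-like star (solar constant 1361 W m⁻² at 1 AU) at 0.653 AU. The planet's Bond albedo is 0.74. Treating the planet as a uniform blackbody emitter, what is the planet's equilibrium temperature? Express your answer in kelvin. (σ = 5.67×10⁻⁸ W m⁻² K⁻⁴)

T_eq ≈ 246 K

Flux at 0.653 AU: S = 1361/0.653² = 3190 W m⁻².
Energy balance: absorbed = emitted ⇒ πR²·S(1−A) = 4πR²·σT_eq⁴, so T_eq⁴ = S(1−A)/(4σ).
T_eq = [3190 × 0.26 / (4 × 5.67×10⁻⁸)]^(1/4) = (3.66×10⁹)^(1/4) = 246 K.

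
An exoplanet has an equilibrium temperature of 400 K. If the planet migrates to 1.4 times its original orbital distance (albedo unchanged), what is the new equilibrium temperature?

T_eq ∝ L^(1/4) · d^(−1/2).
T′ = 400 / 1.4^(1/2) = 338 K.

T_eq ≈ 338 K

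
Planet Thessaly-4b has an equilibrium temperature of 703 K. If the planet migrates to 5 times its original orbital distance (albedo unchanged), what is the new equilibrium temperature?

T_eq ≈ 314 K

T_eq ∝ L^(1/4) · d^(−1/2).
T′ = 703 / 5^(1/2) = 314 K.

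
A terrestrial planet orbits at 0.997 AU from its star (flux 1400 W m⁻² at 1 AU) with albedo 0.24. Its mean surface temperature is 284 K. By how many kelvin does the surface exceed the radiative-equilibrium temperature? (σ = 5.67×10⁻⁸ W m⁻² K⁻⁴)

ΔT ≈ 21.9 K

S = 1400/0.997² = 1408 W m⁻².
T_eq = [S(1−A)/(4σ)]^(1/4) = [1408×0.76/(4×5.67×10⁻⁸)]^(1/4) = 262.1 K.
ΔT = T_surf − T_eq = 284 − 262.1.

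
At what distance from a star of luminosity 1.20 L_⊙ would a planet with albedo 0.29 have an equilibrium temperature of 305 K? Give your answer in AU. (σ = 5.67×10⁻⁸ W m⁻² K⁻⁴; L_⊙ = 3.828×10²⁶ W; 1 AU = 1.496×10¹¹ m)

L = 1.20 × 3.828×10²⁶ = 4.59×10²⁶ W.
From T_eq⁴ = L(1−A)/(16πσd²): d = √[L(1−A)/(16πσT_eq⁴)].
d = √[4.59×10²⁶ × 0.71 / (16π × 5.67×10⁻⁸ × (305)⁴)] = 1.15×10¹¹ m = 0.769 AU.

d ≈ 0.769 AU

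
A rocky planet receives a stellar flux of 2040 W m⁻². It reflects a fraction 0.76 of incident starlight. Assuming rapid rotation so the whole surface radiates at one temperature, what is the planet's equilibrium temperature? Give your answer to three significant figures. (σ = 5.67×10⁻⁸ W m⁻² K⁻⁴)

Energy balance: absorbed = emitted ⇒ πR²·S(1−A) = 4πR²·σT_eq⁴, so T_eq⁴ = S(1−A)/(4σ).
T_eq = [2040 × 0.24 / (4 × 5.67×10⁻⁸)]^(1/4) = (2.16×10⁹)^(1/4) = 216 K.

T_eq ≈ 216 K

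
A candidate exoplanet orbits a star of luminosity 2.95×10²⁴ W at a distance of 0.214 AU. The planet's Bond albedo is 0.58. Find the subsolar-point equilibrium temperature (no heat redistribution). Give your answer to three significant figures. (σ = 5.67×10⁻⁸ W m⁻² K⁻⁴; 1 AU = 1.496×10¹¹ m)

T_ss ≈ 203 K

d = 0.214 AU = 3.20×10¹⁰ m.
Flux: S = L/(4πd²) = 2.95×10²⁴/(4π×(3.20×10¹⁰)²) = 229 W m⁻².
At the subsolar point the surface absorbs S(1−A) and emits σT⁴ per unit area — no factor of 4, since only the local patch is in balance.
T = [229 × 0.42 / 5.67×10⁻⁸]^(1/4) = (1.70×10⁹)^(1/4) = 203 K.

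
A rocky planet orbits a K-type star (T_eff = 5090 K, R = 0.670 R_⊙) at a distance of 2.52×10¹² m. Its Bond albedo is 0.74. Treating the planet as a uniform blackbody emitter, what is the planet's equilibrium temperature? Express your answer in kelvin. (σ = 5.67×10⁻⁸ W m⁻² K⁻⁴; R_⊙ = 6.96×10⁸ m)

T_eq ≈ 35.0 K

R_⋆ = 0.670 × 6.96×10⁸ = 4.66×10⁸ m.
L = 4πR_⋆²σT_⋆⁴ = 4π(4.66×10⁸)² × 5.67×10⁻⁸ × (5090)⁴ = 1.04×10²⁶ W.
S = L/(4πd²) = 1.30 W m⁻².
Energy balance: absorbed = emitted ⇒ πR²·S(1−A) = 4πR²·σT_eq⁴, so T_eq⁴ = S(1−A)/(4σ).
T_eq = [1.30 × 0.26 / (4 × 5.67×10⁻⁸)]^(1/4) = (1.49×10⁶)^(1/4) = 35.0 K.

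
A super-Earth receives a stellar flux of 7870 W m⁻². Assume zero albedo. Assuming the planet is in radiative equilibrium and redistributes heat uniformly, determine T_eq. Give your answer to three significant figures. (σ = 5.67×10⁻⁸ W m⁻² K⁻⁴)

Energy balance: absorbed = emitted ⇒ πR²·S(1−A) = 4πR²·σT_eq⁴, so T_eq⁴ = S(1−A)/(4σ).
T_eq = [7870 × 1.00 / (4 × 5.67×10⁻⁸)]^(1/4) = (3.47×10¹⁰)^(1/4) = 432 K.

T_eq ≈ 432 K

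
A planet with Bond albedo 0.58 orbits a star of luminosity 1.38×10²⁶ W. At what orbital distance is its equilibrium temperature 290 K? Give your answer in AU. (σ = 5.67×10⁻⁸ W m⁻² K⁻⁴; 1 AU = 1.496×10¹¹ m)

d ≈ 0.358 AU

From T_eq⁴ = L(1−A)/(16πσd²): d = √[L(1−A)/(16πσT_eq⁴)].
d = √[1.38×10²⁶ × 0.42 / (16π × 5.67×10⁻⁸ × (290)⁴)] = 5.36×10¹⁰ m = 0.358 AU.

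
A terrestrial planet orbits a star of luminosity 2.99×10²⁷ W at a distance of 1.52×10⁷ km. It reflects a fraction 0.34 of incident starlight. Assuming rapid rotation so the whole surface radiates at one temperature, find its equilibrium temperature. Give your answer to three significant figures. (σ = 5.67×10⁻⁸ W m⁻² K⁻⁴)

d = 1.52×10⁷ km = 1.52×10¹⁰ m.
Flux: S = L/(4πd²) = 2.99×10²⁷/(4π×(1.52×10¹⁰)²) = 1.03×10⁶ W m⁻².
Energy balance: absorbed = emitted ⇒ πR²·S(1−A) = 4πR²·σT_eq⁴, so T_eq⁴ = S(1−A)/(4σ).
T_eq = [1.03×10⁶ × 0.66 / (4 × 5.67×10⁻⁸)]^(1/4) = (3.00×10¹²)^(1/4) = 1320 K.

T_eq ≈ 1320 K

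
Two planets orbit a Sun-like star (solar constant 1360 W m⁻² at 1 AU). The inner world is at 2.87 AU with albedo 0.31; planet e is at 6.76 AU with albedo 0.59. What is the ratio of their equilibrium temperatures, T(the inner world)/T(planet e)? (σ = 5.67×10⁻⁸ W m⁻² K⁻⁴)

T_eq = [S₀(1−A)/(4σd²)]^(1/4), so T ∝ (1−A)^(1/4) / √d.
T₁ = [1360×0.69/(4×5.67×10⁻⁸×2.87²)]^(1/4) = 149.71 K.
T₂ = [1360×0.41/(4×5.67×10⁻⁸×6.76²)]^(1/4) = 85.64 K.

T₁/T₂ ≈ 1.748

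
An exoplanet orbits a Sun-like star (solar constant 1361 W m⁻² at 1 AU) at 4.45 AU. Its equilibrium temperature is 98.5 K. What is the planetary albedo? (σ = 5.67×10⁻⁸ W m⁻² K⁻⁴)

A ≈ 0.69

Flux at 4.45 AU: S = 1361/4.45² = 68.7 W m⁻².
From T_eq⁴ = S(1−A)/(4σ): 1−A = 4σT_eq⁴/S.
1−A = 4 × 5.67×10⁻⁸ × (98.5)⁴ / 68.7 = 0.311.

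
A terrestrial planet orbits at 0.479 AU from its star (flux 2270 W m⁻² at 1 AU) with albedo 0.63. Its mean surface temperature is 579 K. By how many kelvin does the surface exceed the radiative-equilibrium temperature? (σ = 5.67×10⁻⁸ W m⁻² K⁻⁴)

ΔT ≈ 222.6 K

S = 2270/0.479² = 9894 W m⁻².
T_eq = [S(1−A)/(4σ)]^(1/4) = [9894×0.37/(4×5.67×10⁻⁸)]^(1/4) = 356.4 K.
ΔT = T_surf − T_eq = 579 − 356.4.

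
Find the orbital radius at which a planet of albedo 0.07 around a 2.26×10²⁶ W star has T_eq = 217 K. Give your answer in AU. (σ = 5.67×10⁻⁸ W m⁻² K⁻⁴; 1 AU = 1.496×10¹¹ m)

From T_eq⁴ = L(1−A)/(16πσd²): d = √[L(1−A)/(16πσT_eq⁴)].
d = √[2.26×10²⁶ × 0.93 / (16π × 5.67×10⁻⁸ × (217)⁴)] = 1.82×10¹¹ m = 1.22 AU.

d ≈ 1.22 AU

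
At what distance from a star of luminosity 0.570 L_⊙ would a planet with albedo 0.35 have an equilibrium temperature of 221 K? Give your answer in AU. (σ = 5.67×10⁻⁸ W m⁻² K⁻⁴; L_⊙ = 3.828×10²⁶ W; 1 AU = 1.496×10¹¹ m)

L = 0.570 × 3.828×10²⁶ = 2.18×10²⁶ W.
From T_eq⁴ = L(1−A)/(16πσd²): d = √[L(1−A)/(16πσT_eq⁴)].
d = √[2.18×10²⁶ × 0.65 / (16π × 5.67×10⁻⁸ × (221)⁴)] = 1.44×10¹¹ m = 0.965 AU.

d ≈ 0.965 AU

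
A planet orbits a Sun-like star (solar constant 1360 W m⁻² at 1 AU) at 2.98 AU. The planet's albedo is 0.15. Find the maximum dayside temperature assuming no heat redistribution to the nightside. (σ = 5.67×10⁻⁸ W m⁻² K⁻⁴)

Flux at 2.98 AU: S = 1360/2.98² = 153 W m⁻².
With no redistribution each surface element balances locally: S(1−A) = σT⁴.
T = [153 × 0.85 / 5.67×10⁻⁸]^(1/4) = (2.30×10⁹)^(1/4) = 219 K.

T_ss ≈ 219 K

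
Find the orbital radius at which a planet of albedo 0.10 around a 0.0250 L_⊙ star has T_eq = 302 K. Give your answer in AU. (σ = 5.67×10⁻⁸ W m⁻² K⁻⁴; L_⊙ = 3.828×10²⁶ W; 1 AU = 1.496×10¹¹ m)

d ≈ 0.127 AU

L = 0.0250 × 3.828×10²⁶ = 9.57×10²⁴ W.
From T_eq⁴ = L(1−A)/(16πσd²): d = √[L(1−A)/(16πσT_eq⁴)].
d = √[9.57×10²⁴ × 0.90 / (16π × 5.67×10⁻⁸ × (302)⁴)] = 1.91×10¹⁰ m = 0.127 AU.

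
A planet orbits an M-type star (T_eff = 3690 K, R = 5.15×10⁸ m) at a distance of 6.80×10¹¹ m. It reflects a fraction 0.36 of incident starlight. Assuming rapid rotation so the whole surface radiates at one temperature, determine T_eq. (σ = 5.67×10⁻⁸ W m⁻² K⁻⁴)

T_eq ≈ 64.2 K

L = 4πR_⋆²σT_⋆⁴ = 4π(5.15×10⁸)² × 5.67×10⁻⁸ × (3690)⁴ = 3.50×10²⁵ W.
S = L/(4πd²) = 6.03 W m⁻².
Energy balance: absorbed = emitted ⇒ πR²·S(1−A) = 4πR²·σT_eq⁴, so T_eq⁴ = S(1−A)/(4σ).
T_eq = [6.03 × 0.64 / (4 × 5.67×10⁻⁸)]^(1/4) = (1.70×10⁷)^(1/4) = 64.2 K.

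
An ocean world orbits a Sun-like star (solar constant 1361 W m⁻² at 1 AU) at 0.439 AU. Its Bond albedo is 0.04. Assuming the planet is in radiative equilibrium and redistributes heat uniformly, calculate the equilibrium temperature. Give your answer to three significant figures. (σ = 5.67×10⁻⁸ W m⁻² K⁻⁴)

T_eq ≈ 416 K

Flux at 0.439 AU: S = 1361/0.439² = 7060 W m⁻².
Energy balance: absorbed = emitted ⇒ πR²·S(1−A) = 4πR²·σT_eq⁴, so T_eq⁴ = S(1−A)/(4σ).
T_eq = [7060 × 0.96 / (4 × 5.67×10⁻⁸)]^(1/4) = (2.99×10¹⁰)^(1/4) = 416 K.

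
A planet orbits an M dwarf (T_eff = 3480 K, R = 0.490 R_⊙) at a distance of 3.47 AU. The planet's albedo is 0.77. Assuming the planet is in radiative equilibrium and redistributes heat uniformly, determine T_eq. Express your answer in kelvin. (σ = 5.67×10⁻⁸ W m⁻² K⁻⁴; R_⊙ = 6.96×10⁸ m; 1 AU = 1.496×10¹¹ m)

R_⋆ = 0.490 × 6.96×10⁸ = 3.41×10⁸ m.
d = 3.47 AU = 5.19×10¹¹ m.
L = 4πR_⋆²σT_⋆⁴ = 4π(3.41×10⁸)² × 5.67×10⁻⁸ × (3480)⁴ = 1.22×10²⁵ W.
S = L/(4πd²) = 3.59 W m⁻².
Energy balance: absorbed = emitted ⇒ πR²·S(1−A) = 4πR²·σT_eq⁴, so T_eq⁴ = S(1−A)/(4σ).
T_eq = [3.59 × 0.23 / (4 × 5.67×10⁻⁸)]^(1/4) = (3.64×10⁶)^(1/4) = 43.7 K.

T_eq ≈ 43.7 K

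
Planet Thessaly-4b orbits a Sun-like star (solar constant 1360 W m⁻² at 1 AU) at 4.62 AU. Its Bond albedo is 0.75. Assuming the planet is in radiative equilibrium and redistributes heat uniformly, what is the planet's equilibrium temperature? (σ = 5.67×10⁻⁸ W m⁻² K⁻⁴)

T_eq ≈ 91.5 K

Flux at 4.62 AU: S = 1360/4.62² = 63.7 W m⁻².
Energy balance: absorbed = emitted ⇒ πR²·S(1−A) = 4πR²·σT_eq⁴, so T_eq⁴ = S(1−A)/(4σ).
T_eq = [63.7 × 0.25 / (4 × 5.67×10⁻⁸)]^(1/4) = (7.02×10⁷)^(1/4) = 91.5 K.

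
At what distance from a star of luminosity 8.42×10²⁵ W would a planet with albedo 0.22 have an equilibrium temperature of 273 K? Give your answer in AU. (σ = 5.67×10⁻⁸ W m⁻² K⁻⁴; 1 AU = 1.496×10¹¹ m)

From T_eq⁴ = L(1−A)/(16πσd²): d = √[L(1−A)/(16πσT_eq⁴)].
d = √[8.42×10²⁵ × 0.78 / (16π × 5.67×10⁻⁸ × (273)⁴)] = 6.44×10¹⁰ m = 0.431 AU.

d ≈ 0.431 AU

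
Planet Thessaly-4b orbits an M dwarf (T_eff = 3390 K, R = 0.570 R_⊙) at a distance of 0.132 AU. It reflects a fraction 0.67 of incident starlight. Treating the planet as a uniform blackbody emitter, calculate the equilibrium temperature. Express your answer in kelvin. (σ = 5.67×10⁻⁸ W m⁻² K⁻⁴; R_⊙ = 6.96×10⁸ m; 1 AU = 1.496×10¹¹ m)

R_⋆ = 0.570 × 6.96×10⁸ = 3.97×10⁸ m.
d = 0.132 AU = 1.97×10¹⁰ m.
L = 4πR_⋆²σT_⋆⁴ = 4π(3.97×10⁸)² × 5.67×10⁻⁸ × (3390)⁴ = 1.48×10²⁵ W.
S = L/(4πd²) = 3020 W m⁻².
Energy balance: absorbed = emitted ⇒ πR²·S(1−A) = 4πR²·σT_eq⁴, so T_eq⁴ = S(1−A)/(4σ).
T_eq = [3020 × 0.33 / (4 × 5.67×10⁻⁸)]^(1/4) = (4.40×10⁹)^(1/4) = 258 K.

T_eq ≈ 258 K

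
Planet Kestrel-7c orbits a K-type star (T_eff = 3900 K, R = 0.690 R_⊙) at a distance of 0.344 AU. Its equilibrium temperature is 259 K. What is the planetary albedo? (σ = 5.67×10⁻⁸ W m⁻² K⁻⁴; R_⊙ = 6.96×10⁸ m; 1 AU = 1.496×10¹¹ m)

A ≈ 0.11

R_⋆ = 0.690 × 6.96×10⁸ = 4.80×10⁸ m.
d = 0.344 AU = 5.15×10¹⁰ m.
L = 4πR_⋆²σT_⋆⁴ = 4π(4.80×10⁸)² × 5.67×10⁻⁸ × (3900)⁴ = 3.80×10²⁵ W.
S = L/(4πd²) = 1140 W m⁻².
From T_eq⁴ = S(1−A)/(4σ): 1−A = 4σT_eq⁴/S.
1−A = 4 × 5.67×10⁻⁸ × (259)⁴ / 1140 = 0.893.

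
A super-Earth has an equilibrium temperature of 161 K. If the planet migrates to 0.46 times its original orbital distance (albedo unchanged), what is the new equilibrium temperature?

T_eq ≈ 237 K

T_eq ∝ L^(1/4) · d^(−1/2).
T′ = 161 / 0.46^(1/2) = 237 K.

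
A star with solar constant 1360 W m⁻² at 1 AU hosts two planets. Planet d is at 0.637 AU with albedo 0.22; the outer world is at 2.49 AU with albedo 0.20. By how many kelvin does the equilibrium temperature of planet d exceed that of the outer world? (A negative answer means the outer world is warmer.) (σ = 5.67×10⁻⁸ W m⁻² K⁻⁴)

T_eq = [S₀(1−A)/(4σd²)]^(1/4), so T ∝ (1−A)^(1/4) / √d.
T₁ = [1360×0.78/(4×5.67×10⁻⁸×0.637²)]^(1/4) = 327.66 K.
T₂ = [1360×0.80/(4×5.67×10⁻⁸×2.49²)]^(1/4) = 166.78 K.

ΔT ≈ 160.9 K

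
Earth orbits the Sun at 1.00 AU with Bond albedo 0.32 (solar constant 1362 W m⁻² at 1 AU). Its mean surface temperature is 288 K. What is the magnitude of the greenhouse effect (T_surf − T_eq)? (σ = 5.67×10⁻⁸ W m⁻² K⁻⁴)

S = 1362/1.00² = 1362 W m⁻².
T_eq = [S(1−A)/(4σ)]^(1/4) = [1362×0.68/(4×5.67×10⁻⁸)]^(1/4) = 252.8 K.
ΔT = T_surf − T_eq = 288 − 252.8.

ΔT ≈ 35.2 K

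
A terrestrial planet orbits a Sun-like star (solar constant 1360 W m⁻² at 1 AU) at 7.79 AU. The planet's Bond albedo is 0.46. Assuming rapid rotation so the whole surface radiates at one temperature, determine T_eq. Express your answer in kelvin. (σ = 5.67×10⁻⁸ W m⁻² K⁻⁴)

Flux at 7.79 AU: S = 1360/7.79² = 22.4 W m⁻².
Energy balance: absorbed = emitted ⇒ πR²·S(1−A) = 4πR²·σT_eq⁴, so T_eq⁴ = S(1−A)/(4σ).
T_eq = [22.4 × 0.54 / (4 × 5.67×10⁻⁸)]^(1/4) = (5.34×10⁷)^(1/4) = 85.5 K.

T_eq ≈ 85.5 K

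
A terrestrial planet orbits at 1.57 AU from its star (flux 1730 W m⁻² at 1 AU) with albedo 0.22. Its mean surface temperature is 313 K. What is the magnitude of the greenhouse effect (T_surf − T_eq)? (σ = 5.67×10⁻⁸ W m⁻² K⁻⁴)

S = 1730/1.57² = 701.9 W m⁻².
T_eq = [S(1−A)/(4σ)]^(1/4) = [701.9×0.78/(4×5.67×10⁻⁸)]^(1/4) = 221.7 K.
ΔT = T_surf − T_eq = 313 − 221.7.

ΔT ≈ 91.3 K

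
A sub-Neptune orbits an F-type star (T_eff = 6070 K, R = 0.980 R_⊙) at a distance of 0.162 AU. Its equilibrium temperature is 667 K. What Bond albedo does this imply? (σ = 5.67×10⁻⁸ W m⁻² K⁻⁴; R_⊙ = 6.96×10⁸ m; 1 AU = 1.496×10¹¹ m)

R_⋆ = 0.980 × 6.96×10⁸ = 6.82×10⁸ m.
d = 0.162 AU = 2.42×10¹⁰ m.
L = 4πR_⋆²σT_⋆⁴ = 4π(6.82×10⁸)² × 5.67×10⁻⁸ × (6070)⁴ = 4.50×10²⁶ W.
S = L/(4πd²) = 6.10×10⁴ W m⁻².
From T_eq⁴ = S(1−A)/(4σ): 1−A = 4σT_eq⁴/S.
1−A = 4 × 5.67×10⁻⁸ × (667)⁴ / 6.10×10⁴ = 0.736.

A ≈ 0.26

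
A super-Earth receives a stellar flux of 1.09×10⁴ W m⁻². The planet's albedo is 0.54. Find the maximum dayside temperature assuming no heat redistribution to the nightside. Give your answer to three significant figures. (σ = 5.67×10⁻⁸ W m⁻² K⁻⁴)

With no redistribution each surface element balances locally: S(1−A) = σT⁴.
T = [1.09×10⁴ × 0.46 / 5.67×10⁻⁸]^(1/4) = (8.84×10¹⁰)^(1/4) = 545 K.

T_ss ≈ 545 K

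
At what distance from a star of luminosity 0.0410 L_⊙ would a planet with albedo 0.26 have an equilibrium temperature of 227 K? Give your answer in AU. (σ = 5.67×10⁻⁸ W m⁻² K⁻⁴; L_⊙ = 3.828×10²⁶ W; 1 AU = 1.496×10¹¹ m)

L = 0.0410 × 3.828×10²⁶ = 1.57×10²⁵ W.
From T_eq⁴ = L(1−A)/(16πσd²): d = √[L(1−A)/(16πσT_eq⁴)].
d = √[1.57×10²⁵ × 0.74 / (16π × 5.67×10⁻⁸ × (227)⁴)] = 3.92×10¹⁰ m = 0.262 AU.

d ≈ 0.262 AU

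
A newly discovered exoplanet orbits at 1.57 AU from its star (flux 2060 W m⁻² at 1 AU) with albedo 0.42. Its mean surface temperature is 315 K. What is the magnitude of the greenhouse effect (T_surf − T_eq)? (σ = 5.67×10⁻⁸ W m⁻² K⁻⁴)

S = 2060/1.57² = 835.7 W m⁻².
T_eq = [S(1−A)/(4σ)]^(1/4) = [835.7×0.58/(4×5.67×10⁻⁸)]^(1/4) = 215.0 K.
ΔT = T_surf − T_eq = 315 − 215.0.

ΔT ≈ 100.0 K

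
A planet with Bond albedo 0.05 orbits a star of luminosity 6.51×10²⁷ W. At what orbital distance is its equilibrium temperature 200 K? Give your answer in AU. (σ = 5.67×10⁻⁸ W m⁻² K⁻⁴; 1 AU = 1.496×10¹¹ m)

From T_eq⁴ = L(1−A)/(16πσd²): d = √[L(1−A)/(16πσT_eq⁴)].
d = √[6.51×10²⁷ × 0.95 / (16π × 5.67×10⁻⁸ × (200)⁴)] = 1.16×10¹² m = 7.78 AU.

d ≈ 7.78 AU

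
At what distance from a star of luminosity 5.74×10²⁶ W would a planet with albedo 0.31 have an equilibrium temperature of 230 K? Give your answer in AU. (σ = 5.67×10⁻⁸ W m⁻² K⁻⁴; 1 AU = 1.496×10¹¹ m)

From T_eq⁴ = L(1−A)/(16πσd²): d = √[L(1−A)/(16πσT_eq⁴)].
d = √[5.74×10²⁶ × 0.69 / (16π × 5.67×10⁻⁸ × (230)⁴)] = 2.23×10¹¹ m = 1.49 AU.

d ≈ 1.49 AU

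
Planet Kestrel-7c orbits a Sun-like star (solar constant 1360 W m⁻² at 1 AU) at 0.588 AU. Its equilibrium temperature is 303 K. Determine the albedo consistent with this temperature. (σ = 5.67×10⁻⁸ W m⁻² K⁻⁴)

A ≈ 0.51

Flux at 0.588 AU: S = 1360/0.588² = 3930 W m⁻².
From T_eq⁴ = S(1−A)/(4σ): 1−A = 4σT_eq⁴/S.
1−A = 4 × 5.67×10⁻⁸ × (303)⁴ / 3930 = 0.486.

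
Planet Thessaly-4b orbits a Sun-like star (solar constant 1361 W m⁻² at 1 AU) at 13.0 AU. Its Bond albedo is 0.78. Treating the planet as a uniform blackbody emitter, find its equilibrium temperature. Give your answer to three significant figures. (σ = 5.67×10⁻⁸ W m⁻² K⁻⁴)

T_eq ≈ 52.9 K

Flux at 13.0 AU: S = 1361/13.0² = 8.05 W m⁻².
Energy balance: absorbed = emitted ⇒ πR²·S(1−A) = 4πR²·σT_eq⁴, so T_eq⁴ = S(1−A)/(4σ).
T_eq = [8.05 × 0.22 / (4 × 5.67×10⁻⁸)]^(1/4) = (7.81×10⁶)^(1/4) = 52.9 K.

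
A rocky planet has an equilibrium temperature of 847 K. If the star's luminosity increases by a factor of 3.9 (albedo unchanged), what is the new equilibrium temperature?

T_eq ∝ L^(1/4) · d^(−1/2).
T′ = 847 × 3.9^(1/4) = 1190 K.

T_eq ≈ 1190 K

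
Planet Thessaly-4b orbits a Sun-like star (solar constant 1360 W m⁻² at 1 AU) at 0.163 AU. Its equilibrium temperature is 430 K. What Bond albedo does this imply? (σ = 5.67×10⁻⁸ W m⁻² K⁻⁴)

Flux at 0.163 AU: S = 1360/0.163² = 5.12×10⁴ W m⁻².
From T_eq⁴ = S(1−A)/(4σ): 1−A = 4σT_eq⁴/S.
1−A = 4 × 5.67×10⁻⁸ × (430)⁴ / 5.12×10⁴ = 0.151.

A ≈ 0.85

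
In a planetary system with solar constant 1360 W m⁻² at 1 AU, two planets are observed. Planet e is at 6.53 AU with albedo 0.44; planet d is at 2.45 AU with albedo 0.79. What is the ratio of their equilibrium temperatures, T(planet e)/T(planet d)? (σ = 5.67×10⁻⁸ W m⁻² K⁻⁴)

T_eq = [S₀(1−A)/(4σd²)]^(1/4), so T ∝ (1−A)^(1/4) / √d.
T₁ = [1360×0.56/(4×5.67×10⁻⁸×6.53²)]^(1/4) = 94.20 K.
T₂ = [1360×0.21/(4×5.67×10⁻⁸×2.45²)]^(1/4) = 120.35 K.

T₁/T₂ ≈ 0.783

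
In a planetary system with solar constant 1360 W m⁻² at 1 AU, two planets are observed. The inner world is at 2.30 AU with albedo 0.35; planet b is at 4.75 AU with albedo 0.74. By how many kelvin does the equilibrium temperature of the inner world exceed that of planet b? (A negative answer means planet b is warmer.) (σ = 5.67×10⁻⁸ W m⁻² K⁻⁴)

T_eq = [S₀(1−A)/(4σd²)]^(1/4), so T ∝ (1−A)^(1/4) / √d.
T₁ = [1360×0.65/(4×5.67×10⁻⁸×2.30²)]^(1/4) = 164.75 K.
T₂ = [1360×0.26/(4×5.67×10⁻⁸×4.75²)]^(1/4) = 91.17 K.

ΔT ≈ 73.6 K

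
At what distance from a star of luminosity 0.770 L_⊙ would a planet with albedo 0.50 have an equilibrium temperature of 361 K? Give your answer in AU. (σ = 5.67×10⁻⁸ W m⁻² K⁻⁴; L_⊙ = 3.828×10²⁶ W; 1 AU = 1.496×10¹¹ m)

L = 0.770 × 3.828×10²⁶ = 2.95×10²⁶ W.
From T_eq⁴ = L(1−A)/(16πσd²): d = √[L(1−A)/(16πσT_eq⁴)].
d = √[2.95×10²⁶ × 0.50 / (16π × 5.67×10⁻⁸ × (361)⁴)] = 5.52×10¹⁰ m = 0.369 AU.

d ≈ 0.369 AU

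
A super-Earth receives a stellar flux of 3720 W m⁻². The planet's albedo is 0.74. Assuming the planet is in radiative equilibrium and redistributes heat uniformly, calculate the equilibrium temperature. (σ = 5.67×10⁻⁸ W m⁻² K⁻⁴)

T_eq ≈ 256 K

Energy balance: absorbed = emitted ⇒ πR²·S(1−A) = 4πR²·σT_eq⁴, so T_eq⁴ = S(1−A)/(4σ).
T_eq = [3720 × 0.26 / (4 × 5.67×10⁻⁸)]^(1/4) = (4.26×10⁹)^(1/4) = 256 K.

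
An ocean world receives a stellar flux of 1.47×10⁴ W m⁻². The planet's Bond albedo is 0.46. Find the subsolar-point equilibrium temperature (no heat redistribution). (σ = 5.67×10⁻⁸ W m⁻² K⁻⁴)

T_ss ≈ 612 K

At the subsolar point the surface absorbs S(1−A) and emits σT⁴ per unit area — no factor of 4, since only the local patch is in balance.
T = [1.47×10⁴ × 0.54 / 5.67×10⁻⁸]^(1/4) = (1.40×10¹¹)^(1/4) = 612 K.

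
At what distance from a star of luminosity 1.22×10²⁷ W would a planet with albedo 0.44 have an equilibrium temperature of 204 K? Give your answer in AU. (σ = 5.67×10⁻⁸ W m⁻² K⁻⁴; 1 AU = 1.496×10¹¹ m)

From T_eq⁴ = L(1−A)/(16πσd²): d = √[L(1−A)/(16πσT_eq⁴)].
d = √[1.22×10²⁷ × 0.56 / (16π × 5.67×10⁻⁸ × (204)⁴)] = 3.72×10¹¹ m = 2.49 AU.

d ≈ 2.49 AU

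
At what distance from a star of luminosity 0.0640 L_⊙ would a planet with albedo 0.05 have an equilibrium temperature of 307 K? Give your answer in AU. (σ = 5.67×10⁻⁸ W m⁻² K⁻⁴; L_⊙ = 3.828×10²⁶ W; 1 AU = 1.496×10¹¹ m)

L = 0.0640 × 3.828×10²⁶ = 2.45×10²⁵ W.
From T_eq⁴ = L(1−A)/(16πσd²): d = √[L(1−A)/(16πσT_eq⁴)].
d = √[2.45×10²⁵ × 0.95 / (16π × 5.67×10⁻⁸ × (307)⁴)] = 3.03×10¹⁰ m = 0.203 AU.

d ≈ 0.203 AU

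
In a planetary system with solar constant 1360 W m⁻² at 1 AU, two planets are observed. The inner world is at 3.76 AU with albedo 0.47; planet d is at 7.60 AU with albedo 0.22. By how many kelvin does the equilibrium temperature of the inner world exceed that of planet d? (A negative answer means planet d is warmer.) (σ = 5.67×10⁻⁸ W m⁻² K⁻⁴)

T_eq = [S₀(1−A)/(4σd²)]^(1/4), so T ∝ (1−A)^(1/4) / √d.
T₁ = [1360×0.53/(4×5.67×10⁻⁸×3.76²)]^(1/4) = 122.45 K.
T₂ = [1360×0.78/(4×5.67×10⁻⁸×7.60²)]^(1/4) = 94.86 K.

ΔT ≈ 27.6 K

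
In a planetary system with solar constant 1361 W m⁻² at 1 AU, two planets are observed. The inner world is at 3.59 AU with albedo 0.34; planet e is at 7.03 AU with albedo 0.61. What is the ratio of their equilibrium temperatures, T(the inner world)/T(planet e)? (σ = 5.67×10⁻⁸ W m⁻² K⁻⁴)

T₁/T₂ ≈ 1.596

T_eq = [S₀(1−A)/(4σd²)]^(1/4), so T ∝ (1−A)^(1/4) / √d.
T₁ = [1361×0.66/(4×5.67×10⁻⁸×3.59²)]^(1/4) = 132.40 K.
T₂ = [1361×0.39/(4×5.67×10⁻⁸×7.03²)]^(1/4) = 82.95 K.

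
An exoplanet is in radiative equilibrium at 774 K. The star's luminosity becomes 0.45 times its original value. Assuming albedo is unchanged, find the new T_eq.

T_eq ∝ L^(1/4) · d^(−1/2).
T′ = 774 × 0.45^(1/4) = 634 K.

T_eq ≈ 634 K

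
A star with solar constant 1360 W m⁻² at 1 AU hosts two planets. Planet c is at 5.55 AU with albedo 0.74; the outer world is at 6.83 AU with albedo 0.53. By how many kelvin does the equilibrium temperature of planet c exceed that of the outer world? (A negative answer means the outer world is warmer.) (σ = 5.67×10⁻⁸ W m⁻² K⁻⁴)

T_eq = [S₀(1−A)/(4σd²)]^(1/4), so T ∝ (1−A)^(1/4) / √d.
T₁ = [1360×0.26/(4×5.67×10⁻⁸×5.55²)]^(1/4) = 84.35 K.
T₂ = [1360×0.47/(4×5.67×10⁻⁸×6.83²)]^(1/4) = 88.16 K.

ΔT ≈ -3.8 K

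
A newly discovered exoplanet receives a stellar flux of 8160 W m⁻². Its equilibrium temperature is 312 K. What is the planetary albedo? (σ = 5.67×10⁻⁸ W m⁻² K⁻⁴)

From T_eq⁴ = S(1−A)/(4σ): 1−A = 4σT_eq⁴/S.
1−A = 4 × 5.67×10⁻⁸ × (312)⁴ / 8160 = 0.263.

A ≈ 0.74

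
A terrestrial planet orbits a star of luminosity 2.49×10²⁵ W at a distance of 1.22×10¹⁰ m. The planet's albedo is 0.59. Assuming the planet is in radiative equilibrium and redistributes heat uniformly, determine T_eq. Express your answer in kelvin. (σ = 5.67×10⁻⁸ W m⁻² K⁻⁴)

T_eq ≈ 394 K

Flux: S = L/(4πd²) = 2.49×10²⁵/(4π×(1.22×10¹⁰)²) = 1.33×10⁴ W m⁻².
Energy balance: absorbed = emitted ⇒ πR²·S(1−A) = 4πR²·σT_eq⁴, so T_eq⁴ = S(1−A)/(4σ).
T_eq = [1.33×10⁴ × 0.41 / (4 × 5.67×10⁻⁸)]^(1/4) = (2.41×10¹⁰)^(1/4) = 394 K.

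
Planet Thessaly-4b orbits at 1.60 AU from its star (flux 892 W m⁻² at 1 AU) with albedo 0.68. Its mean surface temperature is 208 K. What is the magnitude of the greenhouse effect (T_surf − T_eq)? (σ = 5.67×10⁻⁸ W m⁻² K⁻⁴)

ΔT ≈ 59.1 K

S = 892/1.60² = 348.4 W m⁻².
T_eq = [S(1−A)/(4σ)]^(1/4) = [348.4×0.32/(4×5.67×10⁻⁸)]^(1/4) = 148.9 K.
ΔT = T_surf − T_eq = 208 − 148.9.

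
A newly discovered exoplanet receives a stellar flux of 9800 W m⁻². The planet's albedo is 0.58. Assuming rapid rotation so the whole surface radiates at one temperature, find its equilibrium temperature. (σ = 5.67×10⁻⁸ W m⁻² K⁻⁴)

T_eq ≈ 367 K

Energy balance: absorbed = emitted ⇒ πR²·S(1−A) = 4πR²·σT_eq⁴, so T_eq⁴ = S(1−A)/(4σ).
T_eq = [9800 × 0.42 / (4 × 5.67×10⁻⁸)]^(1/4) = (1.81×10¹⁰)^(1/4) = 367 K.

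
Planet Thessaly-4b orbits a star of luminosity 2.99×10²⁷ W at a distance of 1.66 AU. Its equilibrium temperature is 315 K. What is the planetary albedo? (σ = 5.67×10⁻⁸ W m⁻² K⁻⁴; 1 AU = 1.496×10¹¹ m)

A ≈ 0.42

d = 1.66 AU = 2.48×10¹¹ m.
Flux: S = L/(4πd²) = 2.99×10²⁷/(4π×(2.48×10¹¹)²) = 3860 W m⁻².
From T_eq⁴ = S(1−A)/(4σ): 1−A = 4σT_eq⁴/S.
1−A = 4 × 5.67×10⁻⁸ × (315)⁴ / 3860 = 0.579.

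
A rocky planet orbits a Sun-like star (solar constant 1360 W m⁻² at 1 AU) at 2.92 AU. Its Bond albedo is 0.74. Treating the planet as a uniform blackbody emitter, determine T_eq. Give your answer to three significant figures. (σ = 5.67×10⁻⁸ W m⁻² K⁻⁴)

Flux at 2.92 AU: S = 1360/2.92² = 160 W m⁻².
Energy balance: absorbed = emitted ⇒ πR²·S(1−A) = 4πR²·σT_eq⁴, so T_eq⁴ = S(1−A)/(4σ).
T_eq = [160 × 0.26 / (4 × 5.67×10⁻⁸)]^(1/4) = (1.83×10⁸)^(1/4) = 116 K.

T_eq ≈ 116 K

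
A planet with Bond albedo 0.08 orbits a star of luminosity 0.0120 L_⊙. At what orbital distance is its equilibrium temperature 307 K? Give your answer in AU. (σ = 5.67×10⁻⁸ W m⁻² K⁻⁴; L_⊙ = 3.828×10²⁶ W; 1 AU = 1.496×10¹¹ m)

d ≈ 0.0864 AU

L = 0.0120 × 3.828×10²⁶ = 4.59×10²⁴ W.
From T_eq⁴ = L(1−A)/(16πσd²): d = √[L(1−A)/(16πσT_eq⁴)].
d = √[4.59×10²⁴ × 0.92 / (16π × 5.67×10⁻⁸ × (307)⁴)] = 1.29×10¹⁰ m = 0.0864 AU.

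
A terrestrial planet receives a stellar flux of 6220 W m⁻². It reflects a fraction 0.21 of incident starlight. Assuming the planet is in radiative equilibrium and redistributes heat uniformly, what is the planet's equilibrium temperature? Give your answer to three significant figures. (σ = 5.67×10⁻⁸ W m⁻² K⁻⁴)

T_eq ≈ 384 K

Energy balance: absorbed = emitted ⇒ πR²·S(1−A) = 4πR²·σT_eq⁴, so T_eq⁴ = S(1−A)/(4σ).
T_eq = [6220 × 0.79 / (4 × 5.67×10⁻⁸)]^(1/4) = (2.17×10¹⁰)^(1/4) = 384 K.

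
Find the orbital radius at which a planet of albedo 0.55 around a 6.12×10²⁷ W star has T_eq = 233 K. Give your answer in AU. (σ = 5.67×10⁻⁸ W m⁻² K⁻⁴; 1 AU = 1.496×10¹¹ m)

d ≈ 3.83 AU

From T_eq⁴ = L(1−A)/(16πσd²): d = √[L(1−A)/(16πσT_eq⁴)].
d = √[6.12×10²⁷ × 0.45 / (16π × 5.67×10⁻⁸ × (233)⁴)] = 5.73×10¹¹ m = 3.83 AU.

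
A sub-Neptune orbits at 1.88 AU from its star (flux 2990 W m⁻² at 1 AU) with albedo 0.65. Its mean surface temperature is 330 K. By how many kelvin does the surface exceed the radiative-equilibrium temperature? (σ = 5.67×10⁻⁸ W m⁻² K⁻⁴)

ΔT ≈ 139.9 K

S = 2990/1.88² = 846.0 W m⁻².
T_eq = [S(1−A)/(4σ)]^(1/4) = [846.0×0.35/(4×5.67×10⁻⁸)]^(1/4) = 190.1 K.
ΔT = T_surf − T_eq = 330 − 190.1.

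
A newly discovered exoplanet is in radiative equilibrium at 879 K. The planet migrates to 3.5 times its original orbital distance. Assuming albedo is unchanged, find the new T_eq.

T_eq ≈ 470 K

T_eq ∝ L^(1/4) · d^(−1/2).
T′ = 879 / 3.5^(1/2) = 470 K.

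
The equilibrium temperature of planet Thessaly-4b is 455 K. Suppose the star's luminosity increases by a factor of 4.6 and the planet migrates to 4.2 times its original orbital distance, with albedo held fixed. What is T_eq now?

T_eq ∝ L^(1/4) · d^(−1/2).
T′ = 455 × 4.6^(1/4) / 4.2^(1/2) = 325 K.

T_eq ≈ 325 K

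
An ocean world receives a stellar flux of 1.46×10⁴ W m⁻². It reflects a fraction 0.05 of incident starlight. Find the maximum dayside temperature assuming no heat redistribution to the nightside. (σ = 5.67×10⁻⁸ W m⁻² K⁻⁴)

T_ss ≈ 703 K

With no redistribution each surface element balances locally: S(1−A) = σT⁴.
T = [1.46×10⁴ × 0.95 / 5.67×10⁻⁸]^(1/4) = (2.45×10¹¹)^(1/4) = 703 K.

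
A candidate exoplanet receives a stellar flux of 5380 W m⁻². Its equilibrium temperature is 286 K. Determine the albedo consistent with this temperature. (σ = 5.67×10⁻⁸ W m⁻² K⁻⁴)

A ≈ 0.72

From T_eq⁴ = S(1−A)/(4σ): 1−A = 4σT_eq⁴/S.
1−A = 4 × 5.67×10⁻⁸ × (286)⁴ / 5380 = 0.282.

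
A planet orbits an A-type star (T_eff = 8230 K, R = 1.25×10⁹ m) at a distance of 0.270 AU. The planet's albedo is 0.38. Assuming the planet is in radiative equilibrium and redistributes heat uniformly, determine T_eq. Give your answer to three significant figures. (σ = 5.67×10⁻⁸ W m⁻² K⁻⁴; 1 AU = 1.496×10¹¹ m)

d = 0.270 AU = 4.04×10¹⁰ m.
L = 4πR_⋆²σT_⋆⁴ = 4π(1.25×10⁹)² × 5.67×10⁻⁸ × (8230)⁴ = 5.11×10²⁷ W.
S = L/(4πd²) = 2.49×10⁵ W m⁻².
Energy balance: absorbed = emitted ⇒ πR²·S(1−A) = 4πR²·σT_eq⁴, so T_eq⁴ = S(1−A)/(4σ).
T_eq = [2.49×10⁵ × 0.62 / (4 × 5.67×10⁻⁸)]^(1/4) = (6.81×10¹¹)^(1/4) = 908 K.

T_eq ≈ 908 K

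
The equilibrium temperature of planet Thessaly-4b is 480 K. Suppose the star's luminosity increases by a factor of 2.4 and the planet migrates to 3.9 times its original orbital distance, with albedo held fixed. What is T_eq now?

T_eq ∝ L^(1/4) · d^(−1/2).
T′ = 480 × 2.4^(1/4) / 3.9^(1/2) = 303 K.

T_eq ≈ 303 K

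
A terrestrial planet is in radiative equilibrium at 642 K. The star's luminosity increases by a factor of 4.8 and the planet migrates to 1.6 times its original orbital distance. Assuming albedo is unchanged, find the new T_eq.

T_eq ≈ 751 K

T_eq ∝ L^(1/4) · d^(−1/2).
T′ = 642 × 4.8^(1/4) / 1.6^(1/2) = 751 K.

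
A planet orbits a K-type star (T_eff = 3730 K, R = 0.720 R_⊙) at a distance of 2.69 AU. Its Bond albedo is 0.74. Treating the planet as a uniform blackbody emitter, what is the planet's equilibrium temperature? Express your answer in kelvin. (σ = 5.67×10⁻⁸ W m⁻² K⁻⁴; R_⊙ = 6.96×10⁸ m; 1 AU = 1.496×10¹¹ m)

T_eq ≈ 66.5 K

R_⋆ = 0.720 × 6.96×10⁸ = 5.01×10⁸ m.
d = 2.69 AU = 4.02×10¹¹ m.
L = 4πR_⋆²σT_⋆⁴ = 4π(5.01×10⁸)² × 5.67×10⁻⁸ × (3730)⁴ = 3.46×10²⁵ W.
S = L/(4πd²) = 17.0 W m⁻².
Energy balance: absorbed = emitted ⇒ πR²·S(1−A) = 4πR²·σT_eq⁴, so T_eq⁴ = S(1−A)/(4σ).
T_eq = [17.0 × 0.26 / (4 × 5.67×10⁻⁸)]^(1/4) = (1.95×10⁷)^(1/4) = 66.5 K.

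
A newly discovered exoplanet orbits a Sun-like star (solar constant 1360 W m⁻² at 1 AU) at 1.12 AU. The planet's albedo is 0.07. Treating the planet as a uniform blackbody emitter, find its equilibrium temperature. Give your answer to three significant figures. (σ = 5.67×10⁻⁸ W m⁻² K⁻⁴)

Flux at 1.12 AU: S = 1360/1.12² = 1080 W m⁻².
Energy balance: absorbed = emitted ⇒ πR²·S(1−A) = 4πR²·σT_eq⁴, so T_eq⁴ = S(1−A)/(4σ).
T_eq = [1080 × 0.93 / (4 × 5.67×10⁻⁸)]^(1/4) = (4.45×10⁹)^(1/4) = 258 K.

T_eq ≈ 258 K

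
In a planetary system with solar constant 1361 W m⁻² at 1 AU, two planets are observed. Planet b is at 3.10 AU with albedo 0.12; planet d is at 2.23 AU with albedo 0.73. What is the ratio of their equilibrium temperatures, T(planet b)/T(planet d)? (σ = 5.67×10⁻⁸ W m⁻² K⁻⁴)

T_eq = [S₀(1−A)/(4σd²)]^(1/4), so T ∝ (1−A)^(1/4) / √d.
T₁ = [1361×0.88/(4×5.67×10⁻⁸×3.10²)]^(1/4) = 153.11 K.
T₂ = [1361×0.27/(4×5.67×10⁻⁸×2.23²)]^(1/4) = 134.35 K.

T₁/T₂ ≈ 1.140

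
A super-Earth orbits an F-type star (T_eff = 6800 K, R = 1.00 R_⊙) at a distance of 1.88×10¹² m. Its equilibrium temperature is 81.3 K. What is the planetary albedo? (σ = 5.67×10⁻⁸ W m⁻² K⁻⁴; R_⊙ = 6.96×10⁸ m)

R_⋆ = 1.00 × 6.96×10⁸ = 6.96×10⁸ m.
L = 4πR_⋆²σT_⋆⁴ = 4π(6.96×10⁸)² × 5.67×10⁻⁸ × (6800)⁴ = 7.38×10²⁶ W.
S = L/(4πd²) = 16.6 W m⁻².
From T_eq⁴ = S(1−A)/(4σ): 1−A = 4σT_eq⁴/S.
1−A = 4 × 5.67×10⁻⁸ × (81.3)⁴ / 16.6 = 0.596.

A ≈ 0.40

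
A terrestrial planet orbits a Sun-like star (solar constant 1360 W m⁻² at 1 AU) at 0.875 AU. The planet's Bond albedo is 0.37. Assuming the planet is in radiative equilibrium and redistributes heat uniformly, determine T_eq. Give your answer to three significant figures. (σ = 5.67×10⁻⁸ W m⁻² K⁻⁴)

Flux at 0.875 AU: S = 1360/0.875² = 1780 W m⁻².
Energy balance: absorbed = emitted ⇒ πR²·S(1−A) = 4πR²·σT_eq⁴, so T_eq⁴ = S(1−A)/(4σ).
T_eq = [1780 × 0.63 / (4 × 5.67×10⁻⁸)]^(1/4) = (4.93×10⁹)^(1/4) = 265 K.

T_eq ≈ 265 K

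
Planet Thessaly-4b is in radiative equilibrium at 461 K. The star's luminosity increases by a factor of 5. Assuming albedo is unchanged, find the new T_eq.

T_eq ≈ 689 K

T_eq ∝ L^(1/4) · d^(−1/2).
T′ = 461 × 5^(1/4) = 689 K.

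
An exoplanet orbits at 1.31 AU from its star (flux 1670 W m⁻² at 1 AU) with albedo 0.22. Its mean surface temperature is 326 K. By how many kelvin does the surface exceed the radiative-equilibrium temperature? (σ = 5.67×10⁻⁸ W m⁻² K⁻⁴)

S = 1670/1.31² = 973.1 W m⁻².
T_eq = [S(1−A)/(4σ)]^(1/4) = [973.1×0.78/(4×5.67×10⁻⁸)]^(1/4) = 240.5 K.
ΔT = T_surf − T_eq = 326 − 240.5.

ΔT ≈ 85.5 K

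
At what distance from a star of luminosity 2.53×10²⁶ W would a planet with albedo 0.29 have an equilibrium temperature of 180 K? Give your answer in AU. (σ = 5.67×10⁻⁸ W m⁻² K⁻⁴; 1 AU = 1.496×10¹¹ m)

From T_eq⁴ = L(1−A)/(16πσd²): d = √[L(1−A)/(16πσT_eq⁴)].
d = √[2.53×10²⁶ × 0.71 / (16π × 5.67×10⁻⁸ × (180)⁴)] = 2.45×10¹¹ m = 1.64 AU.

d ≈ 1.64 AU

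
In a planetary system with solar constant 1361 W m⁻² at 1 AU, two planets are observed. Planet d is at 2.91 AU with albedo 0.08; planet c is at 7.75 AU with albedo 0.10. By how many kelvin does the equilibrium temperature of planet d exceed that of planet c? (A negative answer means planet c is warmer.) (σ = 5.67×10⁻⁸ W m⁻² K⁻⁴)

ΔT ≈ 62.4 K

T_eq = [S₀(1−A)/(4σd²)]^(1/4), so T ∝ (1−A)^(1/4) / √d.
T₁ = [1361×0.92/(4×5.67×10⁻⁸×2.91²)]^(1/4) = 159.79 K.
T₂ = [1361×0.90/(4×5.67×10⁻⁸×7.75²)]^(1/4) = 97.38 K.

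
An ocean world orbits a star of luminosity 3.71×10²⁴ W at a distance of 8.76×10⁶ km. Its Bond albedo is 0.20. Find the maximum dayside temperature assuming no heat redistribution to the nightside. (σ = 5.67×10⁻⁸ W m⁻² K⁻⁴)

T_ss ≈ 483 K

d = 8.76×10⁶ km = 8.76×10⁹ m.
Flux: S = L/(4πd²) = 3.71×10²⁴/(4π×(8.76×10⁹)²) = 3850 W m⁻².
With no redistribution each surface element balances locally: S(1−A) = σT⁴.
T = [3850 × 0.80 / 5.67×10⁻⁸]^(1/4) = (5.43×10¹⁰)^(1/4) = 483 K.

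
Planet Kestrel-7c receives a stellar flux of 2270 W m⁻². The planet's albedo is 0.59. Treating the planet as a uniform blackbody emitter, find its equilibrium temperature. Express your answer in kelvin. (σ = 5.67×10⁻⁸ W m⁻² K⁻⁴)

T_eq ≈ 253 K

Energy balance: absorbed = emitted ⇒ πR²·S(1−A) = 4πR²·σT_eq⁴, so T_eq⁴ = S(1−A)/(4σ).
T_eq = [2270 × 0.41 / (4 × 5.67×10⁻⁸)]^(1/4) = (4.10×10⁹)^(1/4) = 253 K.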